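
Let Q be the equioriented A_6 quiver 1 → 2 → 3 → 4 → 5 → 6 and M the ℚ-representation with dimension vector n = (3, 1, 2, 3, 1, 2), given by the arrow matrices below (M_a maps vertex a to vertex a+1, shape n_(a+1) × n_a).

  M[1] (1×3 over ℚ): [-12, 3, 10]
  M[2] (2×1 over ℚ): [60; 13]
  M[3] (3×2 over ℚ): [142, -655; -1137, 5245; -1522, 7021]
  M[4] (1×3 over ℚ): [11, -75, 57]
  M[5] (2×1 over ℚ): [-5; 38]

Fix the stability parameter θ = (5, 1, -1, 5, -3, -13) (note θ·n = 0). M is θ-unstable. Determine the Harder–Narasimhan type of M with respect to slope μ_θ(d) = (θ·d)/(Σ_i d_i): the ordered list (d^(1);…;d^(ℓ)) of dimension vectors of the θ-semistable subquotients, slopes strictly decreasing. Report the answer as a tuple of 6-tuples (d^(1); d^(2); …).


Barcode: M ≅ I[1,1]^2, I[1,6], I[3,4], I[4,4], I[6,6]. HN layers by μ_θ (3 steps, strictly decreasing):
  μ^(1)=5; μ^(2)=-1; μ^(3)=-13

((2, 0, 0, 2, 0, 0); (1, 1, 2, 1, 1, 1); (0, 0, 0, 0, 0, 1))


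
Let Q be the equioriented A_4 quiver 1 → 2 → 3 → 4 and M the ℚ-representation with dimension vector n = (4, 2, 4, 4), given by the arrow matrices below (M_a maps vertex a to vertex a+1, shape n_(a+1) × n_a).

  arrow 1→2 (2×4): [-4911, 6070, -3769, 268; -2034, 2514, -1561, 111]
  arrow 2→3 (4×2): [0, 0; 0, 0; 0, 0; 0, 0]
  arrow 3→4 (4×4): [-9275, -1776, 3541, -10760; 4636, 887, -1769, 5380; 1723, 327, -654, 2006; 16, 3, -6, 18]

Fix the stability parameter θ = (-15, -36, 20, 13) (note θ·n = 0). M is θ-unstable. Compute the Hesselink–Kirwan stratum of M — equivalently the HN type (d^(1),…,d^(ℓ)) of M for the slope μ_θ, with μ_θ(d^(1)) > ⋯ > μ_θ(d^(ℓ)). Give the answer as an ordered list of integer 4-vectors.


Interval decomposition of M: I[1,1]^2, I[1,2]^2, I[3,4]^4.
HN type (ℓ=3): μ^(1)=33/2; μ^(2)=-15; μ^(3)=-51/2

((0, 0, 4, 4); (2, 0, 0, 0); (2, 2, 0, 0))


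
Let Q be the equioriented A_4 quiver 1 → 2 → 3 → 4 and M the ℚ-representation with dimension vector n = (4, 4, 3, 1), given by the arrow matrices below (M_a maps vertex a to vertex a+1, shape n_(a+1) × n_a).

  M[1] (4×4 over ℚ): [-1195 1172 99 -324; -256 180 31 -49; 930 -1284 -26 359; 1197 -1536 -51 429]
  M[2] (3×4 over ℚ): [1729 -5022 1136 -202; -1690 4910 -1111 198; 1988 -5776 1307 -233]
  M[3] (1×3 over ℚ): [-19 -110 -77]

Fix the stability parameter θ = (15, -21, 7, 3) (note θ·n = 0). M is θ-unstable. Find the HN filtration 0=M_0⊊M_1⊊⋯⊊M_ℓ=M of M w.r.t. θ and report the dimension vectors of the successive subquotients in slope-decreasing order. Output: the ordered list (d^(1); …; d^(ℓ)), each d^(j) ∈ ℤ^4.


Via rank(M_{q-1}∘⋯∘M_p): M ≅ I[1,1], I[1,2], I[1,3], I[1,4], I[2,3].
μ_θ-semistable layers: μ^(1)=15; μ^(2)=7; μ^(3)=5; μ^(4)=-3; μ^(5)=-21

((1, 0, 0, 0); (0, 0, 2, 0); (0, 0, 1, 1); (3, 3, 0, 0); (0, 1, 0, 0))


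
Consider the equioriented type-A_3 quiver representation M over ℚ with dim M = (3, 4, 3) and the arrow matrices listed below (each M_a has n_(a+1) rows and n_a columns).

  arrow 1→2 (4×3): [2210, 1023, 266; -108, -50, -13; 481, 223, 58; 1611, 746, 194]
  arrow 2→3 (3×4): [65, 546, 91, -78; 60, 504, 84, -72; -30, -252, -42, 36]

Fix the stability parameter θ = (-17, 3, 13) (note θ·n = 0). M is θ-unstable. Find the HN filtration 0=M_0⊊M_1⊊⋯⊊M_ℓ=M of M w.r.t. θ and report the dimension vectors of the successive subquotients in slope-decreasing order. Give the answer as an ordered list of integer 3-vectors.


Via rank(M_{q-1}∘⋯∘M_p): M ≅ I[1,2]^2, I[1,3], I[2,2], I[3,3]^2.
μ_θ-semistable layers: μ^(1)=13; μ^(2)=3; μ^(3)=-17

((0, 0, 3); (0, 4, 0); (3, 0, 0))


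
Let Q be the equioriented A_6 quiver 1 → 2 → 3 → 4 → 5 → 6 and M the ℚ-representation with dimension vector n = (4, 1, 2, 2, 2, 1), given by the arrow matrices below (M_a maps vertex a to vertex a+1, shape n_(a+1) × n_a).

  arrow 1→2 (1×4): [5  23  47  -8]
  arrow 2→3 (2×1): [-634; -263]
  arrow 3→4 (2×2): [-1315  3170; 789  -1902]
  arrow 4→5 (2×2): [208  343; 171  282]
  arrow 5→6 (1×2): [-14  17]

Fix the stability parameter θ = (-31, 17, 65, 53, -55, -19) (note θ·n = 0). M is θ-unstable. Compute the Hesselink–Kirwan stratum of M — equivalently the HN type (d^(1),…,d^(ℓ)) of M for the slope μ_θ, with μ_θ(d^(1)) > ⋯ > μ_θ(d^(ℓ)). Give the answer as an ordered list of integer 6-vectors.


Interval decomposition of M: I[1,1]^3, I[1,3], I[3,6], I[4,5].
HN type (ℓ=5): μ^(1)=65; μ^(2)=17; μ^(3)=11; μ^(4)=-1; μ^(5)=-31

((0, 0, 1, 0, 0, 0); (0, 1, 0, 0, 0, 0); (0, 0, 1, 1, 1, 1); (0, 0, 0, 1, 1, 0); (4, 0, 0, 0, 0, 0))


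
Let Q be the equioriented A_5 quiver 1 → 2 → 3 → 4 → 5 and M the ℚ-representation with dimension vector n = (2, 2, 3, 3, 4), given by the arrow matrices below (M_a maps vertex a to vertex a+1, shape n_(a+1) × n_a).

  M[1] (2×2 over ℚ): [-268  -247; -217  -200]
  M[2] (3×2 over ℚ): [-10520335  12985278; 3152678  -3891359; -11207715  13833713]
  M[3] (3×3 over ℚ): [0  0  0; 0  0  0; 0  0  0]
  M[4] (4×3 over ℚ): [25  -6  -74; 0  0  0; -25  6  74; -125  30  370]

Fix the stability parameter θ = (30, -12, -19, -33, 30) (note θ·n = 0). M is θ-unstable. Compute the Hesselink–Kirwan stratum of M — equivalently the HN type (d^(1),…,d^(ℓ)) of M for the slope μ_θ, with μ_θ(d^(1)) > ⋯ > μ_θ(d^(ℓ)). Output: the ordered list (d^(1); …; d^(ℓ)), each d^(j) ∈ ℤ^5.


Via rank(M_{q-1}∘⋯∘M_p): M ≅ I[1,3]^2, I[3,3], I[4,4]^2, I[4,5], I[5,5]^3.
μ_θ-semistable layers: μ^(1)=30; μ^(2)=-1/3; μ^(3)=-19; μ^(4)=-33

((0, 0, 0, 0, 4); (2, 2, 2, 0, 0); (0, 0, 1, 0, 0); (0, 0, 0, 3, 0))


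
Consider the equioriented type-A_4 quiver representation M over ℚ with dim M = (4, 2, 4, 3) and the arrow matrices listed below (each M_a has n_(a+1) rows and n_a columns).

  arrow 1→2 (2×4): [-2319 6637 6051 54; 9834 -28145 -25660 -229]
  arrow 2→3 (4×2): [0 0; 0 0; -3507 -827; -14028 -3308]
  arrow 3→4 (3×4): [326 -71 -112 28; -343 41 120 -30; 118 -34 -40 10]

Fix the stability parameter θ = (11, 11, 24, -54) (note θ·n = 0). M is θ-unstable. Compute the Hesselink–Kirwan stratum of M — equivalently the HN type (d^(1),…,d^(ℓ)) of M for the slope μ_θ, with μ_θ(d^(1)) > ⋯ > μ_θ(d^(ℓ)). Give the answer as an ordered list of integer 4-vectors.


Barcode: M ≅ I[1,1]^2, I[1,2], I[1,3], I[3,4]^3. HN layers by μ_θ (3 steps, strictly decreasing):
  μ^(1)=24; μ^(2)=11; μ^(3)=-15

((0, 0, 1, 0); (4, 2, 0, 0); (0, 0, 3, 3))


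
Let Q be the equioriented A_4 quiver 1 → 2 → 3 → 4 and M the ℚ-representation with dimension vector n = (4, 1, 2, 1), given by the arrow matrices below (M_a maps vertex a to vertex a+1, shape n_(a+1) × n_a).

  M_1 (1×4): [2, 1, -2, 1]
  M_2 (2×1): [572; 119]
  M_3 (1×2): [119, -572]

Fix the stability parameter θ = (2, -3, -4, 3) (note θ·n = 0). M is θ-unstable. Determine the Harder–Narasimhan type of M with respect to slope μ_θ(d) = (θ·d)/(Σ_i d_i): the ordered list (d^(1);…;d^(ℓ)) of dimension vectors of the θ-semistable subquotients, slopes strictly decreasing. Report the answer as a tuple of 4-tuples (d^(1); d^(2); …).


Interval decomposition of M: I[1,1]^3, I[1,3], I[3,4].
HN type (ℓ=4): μ^(1)=3; μ^(2)=2; μ^(3)=-5/3; μ^(4)=-4

((0, 0, 0, 1); (3, 0, 0, 0); (1, 1, 1, 0); (0, 0, 1, 0))


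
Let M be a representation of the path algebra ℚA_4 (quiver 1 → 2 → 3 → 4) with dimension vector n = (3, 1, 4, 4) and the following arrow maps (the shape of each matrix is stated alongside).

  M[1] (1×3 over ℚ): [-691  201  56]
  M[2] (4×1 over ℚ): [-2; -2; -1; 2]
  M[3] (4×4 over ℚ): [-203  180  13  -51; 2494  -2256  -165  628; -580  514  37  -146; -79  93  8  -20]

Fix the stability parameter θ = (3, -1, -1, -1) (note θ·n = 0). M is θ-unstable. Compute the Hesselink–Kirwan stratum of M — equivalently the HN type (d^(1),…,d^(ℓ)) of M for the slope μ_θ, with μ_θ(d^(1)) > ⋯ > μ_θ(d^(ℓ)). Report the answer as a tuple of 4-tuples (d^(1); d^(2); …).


Interval decomposition of M: I[1,1]^2, I[1,4], I[3,4]^3.
HN type (ℓ=3): μ^(1)=3; μ^(2)=0; μ^(3)=-1

((2, 0, 0, 0); (1, 1, 1, 1); (0, 0, 3, 3))


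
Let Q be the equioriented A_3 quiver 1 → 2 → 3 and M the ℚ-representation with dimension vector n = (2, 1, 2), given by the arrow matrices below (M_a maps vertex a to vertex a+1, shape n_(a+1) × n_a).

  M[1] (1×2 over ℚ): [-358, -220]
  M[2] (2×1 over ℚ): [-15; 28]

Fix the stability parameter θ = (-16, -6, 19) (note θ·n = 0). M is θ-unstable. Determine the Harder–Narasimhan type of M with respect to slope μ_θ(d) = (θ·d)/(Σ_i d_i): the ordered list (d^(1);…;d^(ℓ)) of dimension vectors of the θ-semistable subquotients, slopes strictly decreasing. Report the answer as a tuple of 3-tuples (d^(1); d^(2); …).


Via rank(M_{q-1}∘⋯∘M_p): M ≅ I[1,1], I[1,3], I[3,3].
μ_θ-semistable layers: μ^(1)=19; μ^(2)=-6; μ^(3)=-16

((0, 0, 2); (0, 1, 0); (2, 0, 0))


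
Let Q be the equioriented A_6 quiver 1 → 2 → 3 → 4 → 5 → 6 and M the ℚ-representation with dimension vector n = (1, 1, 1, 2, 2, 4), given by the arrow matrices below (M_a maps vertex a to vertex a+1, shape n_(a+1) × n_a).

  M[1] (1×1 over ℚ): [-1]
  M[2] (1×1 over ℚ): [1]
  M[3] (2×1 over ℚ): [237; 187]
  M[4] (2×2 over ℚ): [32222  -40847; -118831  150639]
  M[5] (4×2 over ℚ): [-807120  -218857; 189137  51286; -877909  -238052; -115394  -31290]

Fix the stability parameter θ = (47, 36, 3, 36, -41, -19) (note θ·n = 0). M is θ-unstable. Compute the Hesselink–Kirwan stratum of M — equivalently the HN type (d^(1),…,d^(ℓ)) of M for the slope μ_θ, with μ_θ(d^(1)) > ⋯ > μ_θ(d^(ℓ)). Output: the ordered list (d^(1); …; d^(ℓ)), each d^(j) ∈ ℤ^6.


Via rank(M_{q-1}∘⋯∘M_p): M ≅ I[1,6], I[4,6], I[6,6]^2.
μ_θ-semistable layers: μ^(1)=31/3; μ^(2)=-8; μ^(3)=-19

((1, 1, 1, 1, 1, 1); (0, 0, 0, 1, 1, 1); (0, 0, 0, 0, 0, 2))


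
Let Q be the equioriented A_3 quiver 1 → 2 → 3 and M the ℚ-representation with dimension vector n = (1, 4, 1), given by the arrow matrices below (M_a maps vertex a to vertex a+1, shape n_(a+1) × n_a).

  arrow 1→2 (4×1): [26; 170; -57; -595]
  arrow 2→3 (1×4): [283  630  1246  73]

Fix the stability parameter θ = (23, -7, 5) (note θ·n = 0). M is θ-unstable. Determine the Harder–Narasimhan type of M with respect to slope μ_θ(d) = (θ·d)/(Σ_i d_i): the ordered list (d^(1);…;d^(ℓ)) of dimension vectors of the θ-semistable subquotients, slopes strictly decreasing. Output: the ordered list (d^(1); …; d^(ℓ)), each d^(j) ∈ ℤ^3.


Barcode: M ≅ I[1,3], I[2,2]^3. HN layers by μ_θ (2 steps, strictly decreasing):
  μ^(1)=7; μ^(2)=-7

((1, 1, 1); (0, 3, 0))


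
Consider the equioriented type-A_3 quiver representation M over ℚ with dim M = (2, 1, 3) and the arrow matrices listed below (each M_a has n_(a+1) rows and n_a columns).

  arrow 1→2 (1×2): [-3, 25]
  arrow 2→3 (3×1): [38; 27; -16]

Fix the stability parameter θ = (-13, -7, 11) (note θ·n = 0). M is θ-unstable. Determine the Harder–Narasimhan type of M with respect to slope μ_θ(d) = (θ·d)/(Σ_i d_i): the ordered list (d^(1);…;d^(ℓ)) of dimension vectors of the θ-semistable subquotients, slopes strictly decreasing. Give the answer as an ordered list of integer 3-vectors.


Interval decomposition of M: I[1,1], I[1,3], I[3,3]^2.
HN type (ℓ=3): μ^(1)=11; μ^(2)=-7; μ^(3)=-13

((0, 0, 3); (0, 1, 0); (2, 0, 0))


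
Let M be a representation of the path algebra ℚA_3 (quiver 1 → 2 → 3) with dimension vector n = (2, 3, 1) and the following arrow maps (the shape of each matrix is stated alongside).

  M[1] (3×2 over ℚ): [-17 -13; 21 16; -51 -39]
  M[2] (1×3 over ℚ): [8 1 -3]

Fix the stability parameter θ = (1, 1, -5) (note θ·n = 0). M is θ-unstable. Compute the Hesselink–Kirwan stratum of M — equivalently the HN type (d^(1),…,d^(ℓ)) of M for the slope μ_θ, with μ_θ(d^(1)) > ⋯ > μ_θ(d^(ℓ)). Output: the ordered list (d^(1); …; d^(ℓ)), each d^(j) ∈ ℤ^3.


Via rank(M_{q-1}∘⋯∘M_p): M ≅ I[1,2], I[1,3], I[2,2].
μ_θ-semistable layers: μ^(1)=1; μ^(2)=-1

((1, 2, 0); (1, 1, 1))


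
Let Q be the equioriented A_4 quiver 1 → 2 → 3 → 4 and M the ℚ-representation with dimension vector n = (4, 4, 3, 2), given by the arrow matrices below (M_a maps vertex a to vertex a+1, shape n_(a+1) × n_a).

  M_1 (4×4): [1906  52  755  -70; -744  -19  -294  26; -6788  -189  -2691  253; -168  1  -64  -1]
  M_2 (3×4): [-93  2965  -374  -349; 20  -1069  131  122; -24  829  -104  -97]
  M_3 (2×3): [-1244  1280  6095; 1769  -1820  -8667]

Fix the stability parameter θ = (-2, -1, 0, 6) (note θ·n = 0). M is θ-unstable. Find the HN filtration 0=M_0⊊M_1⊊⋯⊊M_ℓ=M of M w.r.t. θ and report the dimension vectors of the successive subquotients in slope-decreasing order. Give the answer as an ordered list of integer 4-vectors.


Interval decomposition of M: I[1,2], I[1,3], I[1,4]^2.
HN type (ℓ=4): μ^(1)=6; μ^(2)=0; μ^(3)=-1; μ^(4)=-2

((0, 0, 0, 2); (0, 0, 3, 0); (0, 4, 0, 0); (4, 0, 0, 0))


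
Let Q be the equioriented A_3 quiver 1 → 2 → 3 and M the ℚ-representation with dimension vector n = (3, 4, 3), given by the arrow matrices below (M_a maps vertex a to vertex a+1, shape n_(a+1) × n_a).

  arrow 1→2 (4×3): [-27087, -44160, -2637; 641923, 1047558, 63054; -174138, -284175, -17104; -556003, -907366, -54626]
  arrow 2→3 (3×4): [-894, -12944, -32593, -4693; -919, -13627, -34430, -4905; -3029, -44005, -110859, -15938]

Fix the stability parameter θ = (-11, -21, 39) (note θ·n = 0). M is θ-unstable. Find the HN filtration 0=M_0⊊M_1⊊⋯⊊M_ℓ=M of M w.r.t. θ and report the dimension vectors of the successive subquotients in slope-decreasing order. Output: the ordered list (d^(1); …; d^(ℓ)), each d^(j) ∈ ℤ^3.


Interval decomposition of M: I[1,3]^3, I[2,2].
HN type (ℓ=3): μ^(1)=39; μ^(2)=-16; μ^(3)=-21

((0, 0, 3); (3, 3, 0); (0, 1, 0))


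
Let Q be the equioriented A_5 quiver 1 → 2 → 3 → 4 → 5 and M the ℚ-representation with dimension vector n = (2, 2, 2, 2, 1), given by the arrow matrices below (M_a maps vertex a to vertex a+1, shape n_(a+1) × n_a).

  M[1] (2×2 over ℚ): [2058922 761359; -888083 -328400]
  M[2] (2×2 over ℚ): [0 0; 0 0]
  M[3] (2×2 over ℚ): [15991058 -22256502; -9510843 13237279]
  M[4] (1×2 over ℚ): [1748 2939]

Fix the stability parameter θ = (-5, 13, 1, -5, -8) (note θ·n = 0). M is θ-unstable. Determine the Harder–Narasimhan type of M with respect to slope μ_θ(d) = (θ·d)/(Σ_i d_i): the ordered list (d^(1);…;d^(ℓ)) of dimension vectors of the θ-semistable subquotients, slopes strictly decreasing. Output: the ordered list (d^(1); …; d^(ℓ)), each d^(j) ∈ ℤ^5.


Interval decomposition of M: I[1,2]^2, I[3,4], I[3,5].
HN type (ℓ=4): μ^(1)=13; μ^(2)=-2; μ^(3)=-4; μ^(4)=-5

((0, 2, 0, 0, 0); (0, 0, 1, 1, 0); (0, 0, 1, 1, 1); (2, 0, 0, 0, 0))


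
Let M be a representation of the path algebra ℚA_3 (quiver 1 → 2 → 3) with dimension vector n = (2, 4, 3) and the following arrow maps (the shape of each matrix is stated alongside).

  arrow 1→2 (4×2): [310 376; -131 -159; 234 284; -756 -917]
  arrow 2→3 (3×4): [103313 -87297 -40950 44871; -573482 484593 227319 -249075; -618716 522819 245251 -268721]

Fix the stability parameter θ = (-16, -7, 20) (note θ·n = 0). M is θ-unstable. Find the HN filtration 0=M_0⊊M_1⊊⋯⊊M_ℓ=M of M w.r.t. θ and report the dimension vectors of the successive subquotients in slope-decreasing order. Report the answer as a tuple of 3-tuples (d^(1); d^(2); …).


Via rank(M_{q-1}∘⋯∘M_p): M ≅ I[1,2], I[1,3], I[2,2], I[2,3], I[3,3].
μ_θ-semistable layers: μ^(1)=20; μ^(2)=-7; μ^(3)=-16

((0, 0, 3); (0, 4, 0); (2, 0, 0))


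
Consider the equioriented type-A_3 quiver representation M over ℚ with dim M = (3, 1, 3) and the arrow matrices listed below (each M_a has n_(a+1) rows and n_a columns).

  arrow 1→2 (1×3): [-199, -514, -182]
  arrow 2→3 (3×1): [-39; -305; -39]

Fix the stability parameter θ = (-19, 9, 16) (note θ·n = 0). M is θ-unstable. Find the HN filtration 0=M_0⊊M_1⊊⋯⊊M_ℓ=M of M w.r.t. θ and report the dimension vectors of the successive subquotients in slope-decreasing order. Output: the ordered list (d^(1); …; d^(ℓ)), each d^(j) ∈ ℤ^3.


Via rank(M_{q-1}∘⋯∘M_p): M ≅ I[1,1]^2, I[1,3], I[3,3]^2.
μ_θ-semistable layers: μ^(1)=16; μ^(2)=9; μ^(3)=-19

((0, 0, 3); (0, 1, 0); (3, 0, 0))


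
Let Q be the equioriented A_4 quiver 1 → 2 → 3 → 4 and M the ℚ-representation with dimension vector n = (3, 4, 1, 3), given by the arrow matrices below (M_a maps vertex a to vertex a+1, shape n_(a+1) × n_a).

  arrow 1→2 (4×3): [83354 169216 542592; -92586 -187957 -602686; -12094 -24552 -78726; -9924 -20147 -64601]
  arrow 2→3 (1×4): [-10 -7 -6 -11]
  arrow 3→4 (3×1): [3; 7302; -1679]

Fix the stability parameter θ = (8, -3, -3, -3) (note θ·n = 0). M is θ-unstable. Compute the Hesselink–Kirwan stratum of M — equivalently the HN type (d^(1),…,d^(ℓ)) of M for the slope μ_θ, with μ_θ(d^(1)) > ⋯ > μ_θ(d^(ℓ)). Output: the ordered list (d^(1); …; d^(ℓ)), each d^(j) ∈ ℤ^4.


Barcode: M ≅ I[1,2]^2, I[1,4], I[2,2], I[4,4]^2. HN layers by μ_θ (3 steps, strictly decreasing):
  μ^(1)=5/2; μ^(2)=-1/4; μ^(3)=-3

((2, 2, 0, 0); (1, 1, 1, 1); (0, 1, 0, 2))


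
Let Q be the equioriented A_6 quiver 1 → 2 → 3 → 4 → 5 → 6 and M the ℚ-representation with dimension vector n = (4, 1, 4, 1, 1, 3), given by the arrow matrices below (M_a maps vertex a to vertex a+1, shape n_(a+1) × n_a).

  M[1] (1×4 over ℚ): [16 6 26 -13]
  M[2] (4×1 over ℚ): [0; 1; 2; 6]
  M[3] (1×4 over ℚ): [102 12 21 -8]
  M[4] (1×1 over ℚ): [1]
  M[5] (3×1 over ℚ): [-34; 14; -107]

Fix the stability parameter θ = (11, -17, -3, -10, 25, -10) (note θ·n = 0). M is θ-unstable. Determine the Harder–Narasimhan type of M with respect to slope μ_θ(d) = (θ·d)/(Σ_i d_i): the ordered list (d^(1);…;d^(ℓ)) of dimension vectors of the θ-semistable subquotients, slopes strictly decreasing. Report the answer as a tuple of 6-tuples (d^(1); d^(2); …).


Barcode: M ≅ I[1,1]^3, I[1,6], I[3,3]^3, I[6,6]^2. HN layers by μ_θ (5 steps, strictly decreasing):
  μ^(1)=11; μ^(2)=15/2; μ^(3)=-3; μ^(4)=-19/4; μ^(5)=-10

((3, 0, 0, 0, 0, 0); (0, 0, 0, 0, 1, 1); (0, 0, 3, 0, 0, 0); (1, 1, 1, 1, 0, 0); (0, 0, 0, 0, 0, 2))


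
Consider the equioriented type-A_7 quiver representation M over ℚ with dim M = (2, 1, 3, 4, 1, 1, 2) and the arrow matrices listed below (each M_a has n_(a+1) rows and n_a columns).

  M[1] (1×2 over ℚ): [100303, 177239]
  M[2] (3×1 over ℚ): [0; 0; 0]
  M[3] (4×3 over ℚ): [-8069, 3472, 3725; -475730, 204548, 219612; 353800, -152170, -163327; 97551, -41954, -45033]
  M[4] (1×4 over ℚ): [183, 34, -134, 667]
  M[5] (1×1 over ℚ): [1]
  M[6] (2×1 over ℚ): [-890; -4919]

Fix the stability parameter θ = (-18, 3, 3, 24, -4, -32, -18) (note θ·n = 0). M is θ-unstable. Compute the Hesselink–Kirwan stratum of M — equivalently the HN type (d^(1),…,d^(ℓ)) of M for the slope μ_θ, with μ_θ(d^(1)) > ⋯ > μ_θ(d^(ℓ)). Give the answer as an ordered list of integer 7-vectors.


Via rank(M_{q-1}∘⋯∘M_p): M ≅ I[1,1], I[1,2], I[3,4]^2, I[3,7], I[4,4], I[7,7].
μ_θ-semistable layers: μ^(1)=24; μ^(2)=3; μ^(3)=-27/5; μ^(4)=-18

((0, 0, 0, 3, 0, 0, 0); (0, 1, 2, 0, 0, 0, 0); (0, 0, 1, 1, 1, 1, 1); (2, 0, 0, 0, 0, 0, 1))


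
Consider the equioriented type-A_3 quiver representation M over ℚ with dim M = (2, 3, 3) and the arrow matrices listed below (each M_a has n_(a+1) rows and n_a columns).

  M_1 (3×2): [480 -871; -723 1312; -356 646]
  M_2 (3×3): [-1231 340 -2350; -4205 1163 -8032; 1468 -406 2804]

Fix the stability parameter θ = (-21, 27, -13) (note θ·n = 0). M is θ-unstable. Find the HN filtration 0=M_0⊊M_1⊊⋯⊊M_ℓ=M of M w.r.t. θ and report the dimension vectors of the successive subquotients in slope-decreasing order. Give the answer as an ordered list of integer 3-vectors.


Via rank(M_{q-1}∘⋯∘M_p): M ≅ I[1,3]^2, I[2,2], I[3,3].
μ_θ-semistable layers: μ^(1)=27; μ^(2)=7; μ^(3)=-13; μ^(4)=-21

((0, 1, 0); (0, 2, 2); (0, 0, 1); (2, 0, 0))


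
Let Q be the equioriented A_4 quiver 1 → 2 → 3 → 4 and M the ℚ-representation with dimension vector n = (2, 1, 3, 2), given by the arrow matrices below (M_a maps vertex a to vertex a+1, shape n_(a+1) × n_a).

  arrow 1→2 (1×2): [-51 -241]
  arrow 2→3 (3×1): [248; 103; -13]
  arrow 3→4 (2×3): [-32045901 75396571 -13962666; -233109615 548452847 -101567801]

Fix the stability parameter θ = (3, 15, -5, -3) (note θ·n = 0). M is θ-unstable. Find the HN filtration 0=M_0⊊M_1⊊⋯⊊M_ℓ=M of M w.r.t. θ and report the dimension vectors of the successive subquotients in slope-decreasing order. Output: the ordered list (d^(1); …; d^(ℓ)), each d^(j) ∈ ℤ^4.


Via rank(M_{q-1}∘⋯∘M_p): M ≅ I[1,1], I[1,4], I[3,3], I[3,4].
μ_θ-semistable layers: μ^(1)=3; μ^(2)=5/2; μ^(3)=-3; μ^(4)=-5

((1, 0, 0, 0); (1, 1, 1, 1); (0, 0, 0, 1); (0, 0, 2, 0))


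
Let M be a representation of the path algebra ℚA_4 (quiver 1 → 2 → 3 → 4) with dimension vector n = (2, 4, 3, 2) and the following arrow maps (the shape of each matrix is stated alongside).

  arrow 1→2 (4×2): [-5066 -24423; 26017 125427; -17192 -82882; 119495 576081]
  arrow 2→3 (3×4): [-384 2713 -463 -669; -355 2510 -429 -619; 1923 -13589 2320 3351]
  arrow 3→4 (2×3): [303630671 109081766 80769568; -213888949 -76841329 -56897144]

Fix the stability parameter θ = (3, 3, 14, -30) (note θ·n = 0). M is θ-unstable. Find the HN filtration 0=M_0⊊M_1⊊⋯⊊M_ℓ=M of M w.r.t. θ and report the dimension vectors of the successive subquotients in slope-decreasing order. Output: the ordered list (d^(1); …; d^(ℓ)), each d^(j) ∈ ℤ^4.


Via rank(M_{q-1}∘⋯∘M_p): M ≅ I[1,3], I[1,4], I[2,2], I[2,4].
μ_θ-semistable layers: μ^(1)=14; μ^(2)=3; μ^(3)=-5/2; μ^(4)=-13/3

((0, 0, 1, 0); (1, 2, 0, 0); (1, 1, 1, 1); (0, 1, 1, 1))


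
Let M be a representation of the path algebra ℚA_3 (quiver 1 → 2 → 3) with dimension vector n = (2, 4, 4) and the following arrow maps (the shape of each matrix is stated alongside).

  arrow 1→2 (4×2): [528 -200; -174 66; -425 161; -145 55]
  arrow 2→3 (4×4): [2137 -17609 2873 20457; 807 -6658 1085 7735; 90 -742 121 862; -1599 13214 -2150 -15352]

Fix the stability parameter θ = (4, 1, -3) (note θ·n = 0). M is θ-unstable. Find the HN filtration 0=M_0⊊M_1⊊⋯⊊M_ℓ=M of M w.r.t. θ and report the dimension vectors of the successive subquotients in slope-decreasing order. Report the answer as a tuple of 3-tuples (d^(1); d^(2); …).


Barcode: M ≅ I[1,3]^2, I[2,3]^2. HN layers by μ_θ (2 steps, strictly decreasing):
  μ^(1)=2/3; μ^(2)=-1

((2, 2, 2); (0, 2, 2))


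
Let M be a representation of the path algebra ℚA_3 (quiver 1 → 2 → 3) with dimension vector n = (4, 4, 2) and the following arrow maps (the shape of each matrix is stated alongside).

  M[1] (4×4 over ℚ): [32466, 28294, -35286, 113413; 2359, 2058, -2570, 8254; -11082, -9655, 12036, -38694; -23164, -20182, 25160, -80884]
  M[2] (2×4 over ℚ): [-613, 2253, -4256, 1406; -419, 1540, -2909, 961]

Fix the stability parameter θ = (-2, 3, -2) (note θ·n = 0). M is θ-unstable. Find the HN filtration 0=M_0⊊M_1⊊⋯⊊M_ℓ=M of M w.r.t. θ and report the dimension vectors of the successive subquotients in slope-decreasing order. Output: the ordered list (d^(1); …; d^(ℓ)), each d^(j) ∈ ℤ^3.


Interval decomposition of M: I[1,1], I[1,2], I[1,3]^2, I[2,2].
HN type (ℓ=3): μ^(1)=3; μ^(2)=1/2; μ^(3)=-2

((0, 2, 0); (0, 2, 2); (4, 0, 0))


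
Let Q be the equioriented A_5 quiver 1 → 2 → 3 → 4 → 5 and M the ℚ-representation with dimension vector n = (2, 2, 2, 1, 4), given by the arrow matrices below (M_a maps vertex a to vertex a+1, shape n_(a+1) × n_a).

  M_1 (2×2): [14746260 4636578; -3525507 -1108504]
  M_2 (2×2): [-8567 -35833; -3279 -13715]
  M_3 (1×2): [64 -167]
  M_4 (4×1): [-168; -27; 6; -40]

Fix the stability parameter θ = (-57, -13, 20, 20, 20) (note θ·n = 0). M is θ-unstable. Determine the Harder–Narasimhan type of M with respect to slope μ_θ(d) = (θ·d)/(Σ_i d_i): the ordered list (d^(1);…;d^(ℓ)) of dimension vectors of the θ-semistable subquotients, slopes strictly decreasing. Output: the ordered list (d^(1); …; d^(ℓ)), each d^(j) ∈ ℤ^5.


Via rank(M_{q-1}∘⋯∘M_p): M ≅ I[1,3], I[1,5], I[5,5]^3.
μ_θ-semistable layers: μ^(1)=20; μ^(2)=-13; μ^(3)=-57

((0, 0, 2, 1, 4); (0, 2, 0, 0, 0); (2, 0, 0, 0, 0))


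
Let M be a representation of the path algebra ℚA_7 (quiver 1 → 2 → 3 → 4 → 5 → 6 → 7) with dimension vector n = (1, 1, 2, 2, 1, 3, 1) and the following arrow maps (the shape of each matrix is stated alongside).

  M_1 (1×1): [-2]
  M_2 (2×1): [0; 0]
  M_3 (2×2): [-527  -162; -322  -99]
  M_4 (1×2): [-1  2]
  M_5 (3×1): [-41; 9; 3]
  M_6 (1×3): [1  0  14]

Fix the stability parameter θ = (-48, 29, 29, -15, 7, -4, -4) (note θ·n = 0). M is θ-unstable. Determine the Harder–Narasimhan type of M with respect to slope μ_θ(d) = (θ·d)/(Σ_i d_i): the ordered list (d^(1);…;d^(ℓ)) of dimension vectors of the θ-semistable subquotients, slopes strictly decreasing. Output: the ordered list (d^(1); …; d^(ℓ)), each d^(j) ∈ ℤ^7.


Via rank(M_{q-1}∘⋯∘M_p): M ≅ I[1,2], I[3,4], I[3,7], I[6,6]^2.
μ_θ-semistable layers: μ^(1)=29; μ^(2)=7; μ^(3)=13/5; μ^(4)=-4; μ^(5)=-48

((0, 1, 0, 0, 0, 0, 0); (0, 0, 1, 1, 0, 0, 0); (0, 0, 1, 1, 1, 1, 1); (0, 0, 0, 0, 0, 2, 0); (1, 0, 0, 0, 0, 0, 0))


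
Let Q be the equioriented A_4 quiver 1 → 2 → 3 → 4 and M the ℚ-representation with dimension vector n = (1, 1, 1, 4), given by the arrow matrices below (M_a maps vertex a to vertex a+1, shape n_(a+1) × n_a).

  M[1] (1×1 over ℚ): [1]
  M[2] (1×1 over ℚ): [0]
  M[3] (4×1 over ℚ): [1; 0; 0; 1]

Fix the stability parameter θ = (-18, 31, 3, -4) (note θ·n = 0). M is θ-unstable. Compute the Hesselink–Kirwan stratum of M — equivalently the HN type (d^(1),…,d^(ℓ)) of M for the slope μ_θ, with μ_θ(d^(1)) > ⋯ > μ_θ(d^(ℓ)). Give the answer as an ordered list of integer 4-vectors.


Interval decomposition of M: I[1,2], I[3,4], I[4,4]^3.
HN type (ℓ=4): μ^(1)=31; μ^(2)=-1/2; μ^(3)=-4; μ^(4)=-18

((0, 1, 0, 0); (0, 0, 1, 1); (0, 0, 0, 3); (1, 0, 0, 0))


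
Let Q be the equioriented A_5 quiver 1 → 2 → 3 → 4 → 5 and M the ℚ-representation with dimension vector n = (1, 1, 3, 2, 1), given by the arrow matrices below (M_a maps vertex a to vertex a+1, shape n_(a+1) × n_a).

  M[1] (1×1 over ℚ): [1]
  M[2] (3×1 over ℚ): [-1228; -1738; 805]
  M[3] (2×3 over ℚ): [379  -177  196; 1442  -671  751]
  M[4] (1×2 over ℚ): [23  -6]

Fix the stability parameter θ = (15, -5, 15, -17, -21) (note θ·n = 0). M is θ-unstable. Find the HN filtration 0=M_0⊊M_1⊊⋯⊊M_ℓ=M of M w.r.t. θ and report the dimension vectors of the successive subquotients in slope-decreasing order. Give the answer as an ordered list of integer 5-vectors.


Barcode: M ≅ I[1,4], I[3,3], I[3,5]. HN layers by μ_θ (3 steps, strictly decreasing):
  μ^(1)=15; μ^(2)=2; μ^(3)=-23/3

((0, 0, 1, 0, 0); (1, 1, 1, 1, 0); (0, 0, 1, 1, 1))


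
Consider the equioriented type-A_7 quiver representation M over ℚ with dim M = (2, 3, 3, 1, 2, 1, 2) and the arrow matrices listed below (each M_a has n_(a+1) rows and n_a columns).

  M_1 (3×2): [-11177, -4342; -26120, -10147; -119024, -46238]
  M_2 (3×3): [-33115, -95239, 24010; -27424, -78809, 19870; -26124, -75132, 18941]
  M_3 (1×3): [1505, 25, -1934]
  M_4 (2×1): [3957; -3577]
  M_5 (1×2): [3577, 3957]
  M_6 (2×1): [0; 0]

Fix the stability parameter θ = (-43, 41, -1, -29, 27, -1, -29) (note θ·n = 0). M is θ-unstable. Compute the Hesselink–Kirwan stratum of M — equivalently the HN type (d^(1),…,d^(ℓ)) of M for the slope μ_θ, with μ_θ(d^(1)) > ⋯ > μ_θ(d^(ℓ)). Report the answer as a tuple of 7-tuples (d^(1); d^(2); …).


Via rank(M_{q-1}∘⋯∘M_p): M ≅ I[1,3], I[1,5], I[2,3], I[5,6], I[7,7]^2.
μ_θ-semistable layers: μ^(1)=27; μ^(2)=20; μ^(3)=13; μ^(4)=11/3; μ^(5)=-29; μ^(6)=-43

((0, 0, 0, 0, 1, 0, 0); (0, 2, 2, 0, 0, 0, 0); (0, 0, 0, 0, 1, 1, 0); (0, 1, 1, 1, 0, 0, 0); (0, 0, 0, 0, 0, 0, 2); (2, 0, 0, 0, 0, 0, 0))


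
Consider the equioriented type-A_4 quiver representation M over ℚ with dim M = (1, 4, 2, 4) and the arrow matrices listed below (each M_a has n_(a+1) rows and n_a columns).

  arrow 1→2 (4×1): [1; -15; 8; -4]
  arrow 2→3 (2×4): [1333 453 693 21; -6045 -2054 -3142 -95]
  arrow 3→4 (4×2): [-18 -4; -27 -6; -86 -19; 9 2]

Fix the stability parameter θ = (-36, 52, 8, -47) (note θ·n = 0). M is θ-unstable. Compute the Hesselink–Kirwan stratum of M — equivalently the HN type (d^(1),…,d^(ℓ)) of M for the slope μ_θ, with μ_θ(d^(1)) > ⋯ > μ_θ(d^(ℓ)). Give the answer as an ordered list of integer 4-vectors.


Via rank(M_{q-1}∘⋯∘M_p): M ≅ I[1,4], I[2,2]^2, I[2,4], I[4,4]^2.
μ_θ-semistable layers: μ^(1)=52; μ^(2)=13/3; μ^(3)=-36; μ^(4)=-47

((0, 2, 0, 0); (0, 2, 2, 2); (1, 0, 0, 0); (0, 0, 0, 2))


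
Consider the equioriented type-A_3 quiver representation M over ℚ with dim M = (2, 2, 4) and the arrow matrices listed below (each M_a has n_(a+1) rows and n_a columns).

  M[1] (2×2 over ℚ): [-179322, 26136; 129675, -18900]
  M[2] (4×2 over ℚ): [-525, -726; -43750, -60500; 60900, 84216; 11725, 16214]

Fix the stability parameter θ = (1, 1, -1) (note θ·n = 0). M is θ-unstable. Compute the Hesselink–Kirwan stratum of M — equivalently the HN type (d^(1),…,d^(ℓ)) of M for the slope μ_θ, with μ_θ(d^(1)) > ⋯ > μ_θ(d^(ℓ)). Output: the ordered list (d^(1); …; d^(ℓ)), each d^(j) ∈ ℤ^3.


Barcode: M ≅ I[1,1], I[1,2], I[2,3], I[3,3]^3. HN layers by μ_θ (3 steps, strictly decreasing):
  μ^(1)=1; μ^(2)=0; μ^(3)=-1

((2, 1, 0); (0, 1, 1); (0, 0, 3))


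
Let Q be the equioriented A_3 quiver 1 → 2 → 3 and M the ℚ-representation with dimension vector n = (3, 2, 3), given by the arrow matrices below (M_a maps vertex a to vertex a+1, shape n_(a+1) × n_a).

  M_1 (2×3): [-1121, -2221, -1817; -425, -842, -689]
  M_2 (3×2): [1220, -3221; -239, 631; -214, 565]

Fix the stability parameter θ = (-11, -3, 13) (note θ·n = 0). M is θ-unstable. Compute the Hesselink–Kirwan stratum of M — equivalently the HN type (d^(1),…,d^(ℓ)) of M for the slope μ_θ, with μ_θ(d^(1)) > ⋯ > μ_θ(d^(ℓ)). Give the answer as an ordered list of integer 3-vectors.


Barcode: M ≅ I[1,1], I[1,3]^2, I[3,3]. HN layers by μ_θ (3 steps, strictly decreasing):
  μ^(1)=13; μ^(2)=-3; μ^(3)=-11

((0, 0, 3); (0, 2, 0); (3, 0, 0))


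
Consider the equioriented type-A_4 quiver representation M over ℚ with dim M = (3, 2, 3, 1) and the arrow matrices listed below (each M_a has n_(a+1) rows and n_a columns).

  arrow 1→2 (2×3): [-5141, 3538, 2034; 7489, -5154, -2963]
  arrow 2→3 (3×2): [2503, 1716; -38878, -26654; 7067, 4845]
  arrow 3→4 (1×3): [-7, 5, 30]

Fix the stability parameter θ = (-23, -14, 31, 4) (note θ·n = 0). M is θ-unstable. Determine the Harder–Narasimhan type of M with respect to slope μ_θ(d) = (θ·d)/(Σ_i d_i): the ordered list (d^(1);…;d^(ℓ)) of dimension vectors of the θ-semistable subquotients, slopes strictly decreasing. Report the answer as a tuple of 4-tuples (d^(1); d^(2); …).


Barcode: M ≅ I[1,1], I[1,3], I[1,4], I[3,3]. HN layers by μ_θ (4 steps, strictly decreasing):
  μ^(1)=31; μ^(2)=35/2; μ^(3)=-14; μ^(4)=-23

((0, 0, 2, 0); (0, 0, 1, 1); (0, 2, 0, 0); (3, 0, 0, 0))


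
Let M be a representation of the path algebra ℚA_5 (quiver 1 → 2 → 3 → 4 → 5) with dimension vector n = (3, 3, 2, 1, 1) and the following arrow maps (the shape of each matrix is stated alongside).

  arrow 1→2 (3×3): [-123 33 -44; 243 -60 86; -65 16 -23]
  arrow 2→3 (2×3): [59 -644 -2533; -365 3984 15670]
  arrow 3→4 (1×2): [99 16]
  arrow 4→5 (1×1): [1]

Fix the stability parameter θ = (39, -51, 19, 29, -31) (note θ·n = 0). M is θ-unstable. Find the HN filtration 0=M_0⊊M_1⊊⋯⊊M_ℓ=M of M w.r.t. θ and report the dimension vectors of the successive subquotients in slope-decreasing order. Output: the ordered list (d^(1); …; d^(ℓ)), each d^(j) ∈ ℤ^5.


Interval decomposition of M: I[1,2], I[1,3], I[1,5].
HN type (ℓ=3): μ^(1)=19; μ^(2)=17/3; μ^(3)=-6

((0, 0, 1, 0, 0); (0, 0, 1, 1, 1); (3, 3, 0, 0, 0))


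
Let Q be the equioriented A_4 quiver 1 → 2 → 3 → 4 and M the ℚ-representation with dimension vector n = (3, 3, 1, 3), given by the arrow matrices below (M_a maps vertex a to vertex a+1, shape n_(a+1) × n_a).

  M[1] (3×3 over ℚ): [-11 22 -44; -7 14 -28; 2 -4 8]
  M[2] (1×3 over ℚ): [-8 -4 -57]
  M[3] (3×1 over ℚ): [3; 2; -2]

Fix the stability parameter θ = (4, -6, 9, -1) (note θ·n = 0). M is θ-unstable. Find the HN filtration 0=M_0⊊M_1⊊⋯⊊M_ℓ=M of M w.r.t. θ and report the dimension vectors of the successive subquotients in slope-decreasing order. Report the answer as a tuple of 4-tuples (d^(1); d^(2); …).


Barcode: M ≅ I[1,1]^2, I[1,4], I[2,2]^2, I[4,4]^2. HN layers by μ_θ (3 steps, strictly decreasing):
  μ^(1)=4; μ^(2)=-1; μ^(3)=-6

((2, 0, 1, 1); (1, 1, 0, 2); (0, 2, 0, 0))


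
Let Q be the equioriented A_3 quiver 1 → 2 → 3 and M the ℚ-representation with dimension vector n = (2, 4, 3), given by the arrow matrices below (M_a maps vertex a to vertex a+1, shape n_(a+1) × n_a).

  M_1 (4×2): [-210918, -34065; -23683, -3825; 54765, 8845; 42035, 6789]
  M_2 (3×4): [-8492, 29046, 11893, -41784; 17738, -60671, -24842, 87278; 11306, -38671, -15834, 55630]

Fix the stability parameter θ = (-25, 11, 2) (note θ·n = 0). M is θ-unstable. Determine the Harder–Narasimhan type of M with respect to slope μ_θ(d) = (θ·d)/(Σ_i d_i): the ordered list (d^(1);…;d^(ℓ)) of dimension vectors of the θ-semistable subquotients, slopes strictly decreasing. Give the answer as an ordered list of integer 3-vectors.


Barcode: M ≅ I[1,2], I[1,3], I[2,2], I[2,3], I[3,3]. HN layers by μ_θ (4 steps, strictly decreasing):
  μ^(1)=11; μ^(2)=13/2; μ^(3)=2; μ^(4)=-25

((0, 2, 0); (0, 2, 2); (0, 0, 1); (2, 0, 0))


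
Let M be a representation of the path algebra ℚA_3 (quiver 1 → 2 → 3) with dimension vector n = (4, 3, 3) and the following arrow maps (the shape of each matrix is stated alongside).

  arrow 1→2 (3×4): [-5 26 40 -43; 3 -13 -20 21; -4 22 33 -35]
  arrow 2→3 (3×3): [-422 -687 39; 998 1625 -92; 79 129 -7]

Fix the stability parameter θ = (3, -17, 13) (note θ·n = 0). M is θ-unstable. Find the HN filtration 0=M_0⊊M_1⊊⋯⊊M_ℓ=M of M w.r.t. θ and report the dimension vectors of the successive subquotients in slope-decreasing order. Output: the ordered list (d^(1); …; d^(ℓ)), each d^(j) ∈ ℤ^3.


Via rank(M_{q-1}∘⋯∘M_p): M ≅ I[1,1], I[1,3]^3.
μ_θ-semistable layers: μ^(1)=13; μ^(2)=3; μ^(3)=-7

((0, 0, 3); (1, 0, 0); (3, 3, 0))


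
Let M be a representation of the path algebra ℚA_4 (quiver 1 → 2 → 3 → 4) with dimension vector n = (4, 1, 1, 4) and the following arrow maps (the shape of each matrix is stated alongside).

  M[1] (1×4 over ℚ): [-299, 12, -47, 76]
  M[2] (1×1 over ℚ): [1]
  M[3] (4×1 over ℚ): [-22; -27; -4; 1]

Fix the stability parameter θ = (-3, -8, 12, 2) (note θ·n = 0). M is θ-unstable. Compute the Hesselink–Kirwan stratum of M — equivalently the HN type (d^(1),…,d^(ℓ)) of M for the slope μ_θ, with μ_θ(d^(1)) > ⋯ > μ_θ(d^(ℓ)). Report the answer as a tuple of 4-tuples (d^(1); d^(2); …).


Interval decomposition of M: I[1,1]^3, I[1,4], I[4,4]^3.
HN type (ℓ=4): μ^(1)=7; μ^(2)=2; μ^(3)=-3; μ^(4)=-11/2

((0, 0, 1, 1); (0, 0, 0, 3); (3, 0, 0, 0); (1, 1, 0, 0))


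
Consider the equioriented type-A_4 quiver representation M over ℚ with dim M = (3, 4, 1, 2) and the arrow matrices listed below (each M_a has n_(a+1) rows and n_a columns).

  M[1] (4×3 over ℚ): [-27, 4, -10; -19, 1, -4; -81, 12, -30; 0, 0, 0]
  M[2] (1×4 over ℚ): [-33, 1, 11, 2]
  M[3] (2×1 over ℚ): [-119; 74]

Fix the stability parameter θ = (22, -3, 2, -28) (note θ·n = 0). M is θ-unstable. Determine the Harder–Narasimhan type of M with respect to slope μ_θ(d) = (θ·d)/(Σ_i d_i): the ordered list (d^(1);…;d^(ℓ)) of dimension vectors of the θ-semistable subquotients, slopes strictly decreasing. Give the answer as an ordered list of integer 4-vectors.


Interval decomposition of M: I[1,1], I[1,2], I[1,4], I[2,2]^2, I[4,4].
HN type (ℓ=5): μ^(1)=22; μ^(2)=19/2; μ^(3)=-7/4; μ^(4)=-3; μ^(5)=-28

((1, 0, 0, 0); (1, 1, 0, 0); (1, 1, 1, 1); (0, 2, 0, 0); (0, 0, 0, 1))


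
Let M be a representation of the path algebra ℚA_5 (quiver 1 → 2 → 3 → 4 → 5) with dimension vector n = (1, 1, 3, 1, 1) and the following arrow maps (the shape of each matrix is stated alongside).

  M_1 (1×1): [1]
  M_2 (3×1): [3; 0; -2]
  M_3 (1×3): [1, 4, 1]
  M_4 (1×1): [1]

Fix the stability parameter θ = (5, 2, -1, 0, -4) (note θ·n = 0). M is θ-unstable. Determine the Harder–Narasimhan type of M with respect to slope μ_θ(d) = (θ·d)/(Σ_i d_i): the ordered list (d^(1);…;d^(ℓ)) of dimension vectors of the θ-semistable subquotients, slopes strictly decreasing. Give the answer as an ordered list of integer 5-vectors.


Interval decomposition of M: I[1,5], I[3,3]^2.
HN type (ℓ=2): μ^(1)=2/5; μ^(2)=-1

((1, 1, 1, 1, 1); (0, 0, 2, 0, 0))


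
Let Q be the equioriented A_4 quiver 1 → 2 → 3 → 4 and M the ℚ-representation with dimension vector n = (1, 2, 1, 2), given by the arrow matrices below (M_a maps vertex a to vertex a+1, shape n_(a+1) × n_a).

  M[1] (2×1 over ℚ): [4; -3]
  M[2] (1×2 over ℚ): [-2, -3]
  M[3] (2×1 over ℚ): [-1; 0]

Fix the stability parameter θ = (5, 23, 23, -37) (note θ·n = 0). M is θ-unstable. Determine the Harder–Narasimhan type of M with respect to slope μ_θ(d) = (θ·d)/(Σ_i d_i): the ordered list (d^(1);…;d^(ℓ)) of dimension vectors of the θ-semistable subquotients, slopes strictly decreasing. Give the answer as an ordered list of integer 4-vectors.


Barcode: M ≅ I[1,4], I[2,2], I[4,4]. HN layers by μ_θ (3 steps, strictly decreasing):
  μ^(1)=23; μ^(2)=7/2; μ^(3)=-37

((0, 1, 0, 0); (1, 1, 1, 1); (0, 0, 0, 1))


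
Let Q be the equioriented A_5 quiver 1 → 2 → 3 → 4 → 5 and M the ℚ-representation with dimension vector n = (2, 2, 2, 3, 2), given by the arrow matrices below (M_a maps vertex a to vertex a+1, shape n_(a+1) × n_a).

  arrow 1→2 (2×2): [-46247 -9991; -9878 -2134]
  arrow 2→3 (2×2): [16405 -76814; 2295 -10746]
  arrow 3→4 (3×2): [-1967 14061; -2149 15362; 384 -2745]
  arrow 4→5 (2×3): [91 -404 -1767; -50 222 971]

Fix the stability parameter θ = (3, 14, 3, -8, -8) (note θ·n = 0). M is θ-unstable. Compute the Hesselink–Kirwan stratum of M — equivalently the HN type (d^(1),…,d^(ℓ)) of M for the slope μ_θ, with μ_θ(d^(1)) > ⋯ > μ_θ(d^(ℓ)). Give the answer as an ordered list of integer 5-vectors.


Via rank(M_{q-1}∘⋯∘M_p): M ≅ I[1,1], I[1,5], I[2,2], I[3,5], I[4,4].
μ_θ-semistable layers: μ^(1)=14; μ^(2)=3; μ^(3)=4/5; μ^(4)=-13/3; μ^(5)=-8

((0, 1, 0, 0, 0); (1, 0, 0, 0, 0); (1, 1, 1, 1, 1); (0, 0, 1, 1, 1); (0, 0, 0, 1, 0))


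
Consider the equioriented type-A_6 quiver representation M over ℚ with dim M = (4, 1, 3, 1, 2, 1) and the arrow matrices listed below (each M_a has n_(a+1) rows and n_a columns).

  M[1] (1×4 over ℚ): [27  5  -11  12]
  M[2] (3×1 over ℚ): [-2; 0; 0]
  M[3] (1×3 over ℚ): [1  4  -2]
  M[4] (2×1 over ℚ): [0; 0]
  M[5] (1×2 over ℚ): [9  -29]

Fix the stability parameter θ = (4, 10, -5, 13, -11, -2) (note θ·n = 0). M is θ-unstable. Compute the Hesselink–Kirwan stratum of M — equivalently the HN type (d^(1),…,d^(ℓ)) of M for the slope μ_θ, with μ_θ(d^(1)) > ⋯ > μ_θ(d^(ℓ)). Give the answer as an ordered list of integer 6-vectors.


Interval decomposition of M: I[1,1]^3, I[1,4], I[3,3]^2, I[5,5], I[5,6].
HN type (ℓ=6): μ^(1)=13; μ^(2)=4; μ^(3)=3; μ^(4)=-2; μ^(5)=-5; μ^(6)=-11

((0, 0, 0, 1, 0, 0); (3, 0, 0, 0, 0, 0); (1, 1, 1, 0, 0, 0); (0, 0, 0, 0, 0, 1); (0, 0, 2, 0, 0, 0); (0, 0, 0, 0, 2, 0))
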